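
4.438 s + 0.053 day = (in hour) 1.273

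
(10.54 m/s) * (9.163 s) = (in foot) 316.9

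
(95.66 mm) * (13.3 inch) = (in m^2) 0.03232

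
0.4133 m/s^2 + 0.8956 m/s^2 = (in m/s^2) 1.309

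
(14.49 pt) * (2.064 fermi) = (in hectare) 1.055e-21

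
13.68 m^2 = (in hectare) 0.001368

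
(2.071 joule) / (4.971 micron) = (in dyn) 4.166e+10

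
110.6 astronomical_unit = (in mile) 1.028e+10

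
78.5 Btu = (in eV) 5.169e+23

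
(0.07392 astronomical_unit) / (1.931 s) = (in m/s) 5.727e+09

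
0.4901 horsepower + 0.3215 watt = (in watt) 365.8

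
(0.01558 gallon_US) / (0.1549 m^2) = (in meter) 0.0003807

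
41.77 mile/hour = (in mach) 0.05484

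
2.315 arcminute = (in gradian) 0.04287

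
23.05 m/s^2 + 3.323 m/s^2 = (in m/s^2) 26.37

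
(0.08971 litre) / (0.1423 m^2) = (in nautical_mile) 3.404e-07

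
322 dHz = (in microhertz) 3.22e+07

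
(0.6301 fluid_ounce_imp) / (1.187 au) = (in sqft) 1.085e-15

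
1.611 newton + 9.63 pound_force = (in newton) 44.45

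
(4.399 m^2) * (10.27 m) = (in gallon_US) 1.193e+04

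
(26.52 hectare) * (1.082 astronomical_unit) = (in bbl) 2.7e+17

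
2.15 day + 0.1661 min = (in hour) 51.6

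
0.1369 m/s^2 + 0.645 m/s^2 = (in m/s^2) 0.7819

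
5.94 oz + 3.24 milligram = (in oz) 5.94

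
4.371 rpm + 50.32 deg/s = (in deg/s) 76.55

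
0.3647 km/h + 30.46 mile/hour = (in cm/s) 1372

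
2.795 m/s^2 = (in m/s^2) 2.795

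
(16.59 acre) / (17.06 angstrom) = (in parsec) 0.001275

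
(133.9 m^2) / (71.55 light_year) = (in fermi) 0.1978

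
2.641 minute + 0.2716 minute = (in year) 5.541e-06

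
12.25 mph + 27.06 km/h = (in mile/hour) 29.06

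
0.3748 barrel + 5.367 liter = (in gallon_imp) 14.29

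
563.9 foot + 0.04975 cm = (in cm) 1.719e+04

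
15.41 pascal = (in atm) 0.0001521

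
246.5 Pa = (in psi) 0.03575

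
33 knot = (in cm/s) 1698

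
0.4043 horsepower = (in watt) 301.5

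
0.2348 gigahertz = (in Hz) 2.348e+08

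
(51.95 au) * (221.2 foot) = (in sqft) 5.64e+15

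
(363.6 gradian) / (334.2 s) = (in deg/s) 0.9792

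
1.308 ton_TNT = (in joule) 5.473e+09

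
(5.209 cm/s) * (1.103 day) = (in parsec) 1.609e-13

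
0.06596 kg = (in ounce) 2.327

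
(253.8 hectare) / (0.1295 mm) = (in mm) 1.96e+13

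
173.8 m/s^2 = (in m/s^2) 173.8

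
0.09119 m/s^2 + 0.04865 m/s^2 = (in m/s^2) 0.1398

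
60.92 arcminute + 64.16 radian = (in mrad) 6.418e+04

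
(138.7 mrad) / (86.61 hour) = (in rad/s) 4.448e-07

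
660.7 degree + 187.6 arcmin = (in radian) 11.59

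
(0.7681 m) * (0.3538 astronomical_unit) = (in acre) 1.005e+07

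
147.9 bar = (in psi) 2145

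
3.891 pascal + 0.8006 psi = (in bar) 0.05524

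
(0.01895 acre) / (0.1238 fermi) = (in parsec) 20.08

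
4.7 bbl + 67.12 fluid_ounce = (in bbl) 4.712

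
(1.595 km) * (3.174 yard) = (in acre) 1.144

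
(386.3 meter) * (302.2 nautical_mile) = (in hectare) 2.162e+04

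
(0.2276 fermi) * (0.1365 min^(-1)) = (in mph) 1.158e-18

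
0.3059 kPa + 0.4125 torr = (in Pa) 360.9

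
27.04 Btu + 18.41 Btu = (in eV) 2.993e+23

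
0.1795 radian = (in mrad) 179.5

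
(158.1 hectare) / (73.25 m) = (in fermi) 2.158e+19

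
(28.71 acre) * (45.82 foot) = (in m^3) 1.623e+06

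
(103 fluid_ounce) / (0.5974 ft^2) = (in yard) 0.06002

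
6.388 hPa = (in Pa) 638.8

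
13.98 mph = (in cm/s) 625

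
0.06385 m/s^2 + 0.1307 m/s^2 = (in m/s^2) 0.1946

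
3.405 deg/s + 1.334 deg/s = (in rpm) 0.7898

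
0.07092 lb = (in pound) 0.07092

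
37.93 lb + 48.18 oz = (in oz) 655.1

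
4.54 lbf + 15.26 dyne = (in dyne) 2.02e+06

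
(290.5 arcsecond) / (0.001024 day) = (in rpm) 0.000152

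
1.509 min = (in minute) 1.509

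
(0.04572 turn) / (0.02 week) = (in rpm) 0.0002268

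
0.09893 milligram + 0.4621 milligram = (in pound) 1.237e-06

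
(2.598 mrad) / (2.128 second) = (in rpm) 0.01166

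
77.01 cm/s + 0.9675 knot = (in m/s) 1.268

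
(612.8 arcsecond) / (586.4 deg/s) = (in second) 0.0002903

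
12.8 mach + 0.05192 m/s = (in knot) 8472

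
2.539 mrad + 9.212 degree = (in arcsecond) 3.369e+04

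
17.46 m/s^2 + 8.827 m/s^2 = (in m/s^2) 26.29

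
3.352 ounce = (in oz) 3.352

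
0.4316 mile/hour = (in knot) 0.3751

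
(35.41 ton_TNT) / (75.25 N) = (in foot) 6.459e+09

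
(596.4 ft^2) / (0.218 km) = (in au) 1.699e-12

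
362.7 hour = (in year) 0.0414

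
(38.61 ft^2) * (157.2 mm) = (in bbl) 3.547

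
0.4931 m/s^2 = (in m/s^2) 0.4931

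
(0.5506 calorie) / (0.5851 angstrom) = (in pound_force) 8.851e+09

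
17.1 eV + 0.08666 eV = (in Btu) 2.61e-21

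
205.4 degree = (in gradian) 228.2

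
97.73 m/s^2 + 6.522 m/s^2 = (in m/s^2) 104.3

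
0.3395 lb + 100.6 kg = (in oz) 3554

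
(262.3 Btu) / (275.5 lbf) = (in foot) 740.9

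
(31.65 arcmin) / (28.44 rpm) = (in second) 0.003091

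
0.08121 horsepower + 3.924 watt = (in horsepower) 0.08647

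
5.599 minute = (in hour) 0.09332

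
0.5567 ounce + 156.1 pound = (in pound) 156.1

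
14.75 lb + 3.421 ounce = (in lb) 14.96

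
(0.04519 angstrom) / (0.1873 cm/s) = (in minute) 4.021e-11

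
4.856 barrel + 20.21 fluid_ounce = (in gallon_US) 204.1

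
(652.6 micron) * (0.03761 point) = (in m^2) 8.659e-09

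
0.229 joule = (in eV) 1.429e+18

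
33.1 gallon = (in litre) 125.3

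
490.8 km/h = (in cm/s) 1.363e+04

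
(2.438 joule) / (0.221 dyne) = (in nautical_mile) 595.7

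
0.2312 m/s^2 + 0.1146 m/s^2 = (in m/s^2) 0.3458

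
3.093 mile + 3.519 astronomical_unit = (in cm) 5.264e+13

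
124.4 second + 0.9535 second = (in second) 125.4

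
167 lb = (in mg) 7.575e+07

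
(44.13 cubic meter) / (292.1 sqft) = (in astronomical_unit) 1.087e-11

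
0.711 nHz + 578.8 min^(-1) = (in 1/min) 578.8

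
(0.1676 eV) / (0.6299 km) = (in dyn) 4.263e-18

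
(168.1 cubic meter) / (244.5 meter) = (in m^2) 0.6875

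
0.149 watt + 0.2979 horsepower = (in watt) 222.3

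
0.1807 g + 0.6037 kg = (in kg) 0.6039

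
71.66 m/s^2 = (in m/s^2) 71.66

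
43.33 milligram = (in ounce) 0.001528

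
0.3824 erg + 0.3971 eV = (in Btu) 3.624e-11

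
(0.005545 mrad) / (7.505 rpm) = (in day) 8.166e-11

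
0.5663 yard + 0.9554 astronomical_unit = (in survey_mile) 8.881e+07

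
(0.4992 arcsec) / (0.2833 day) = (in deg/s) 5.665e-09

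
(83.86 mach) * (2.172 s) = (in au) 4.146e-07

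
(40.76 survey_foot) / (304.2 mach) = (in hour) 3.332e-08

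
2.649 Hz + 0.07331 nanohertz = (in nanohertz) 2.649e+09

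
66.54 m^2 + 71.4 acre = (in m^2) 2.89e+05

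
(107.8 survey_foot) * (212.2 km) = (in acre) 1723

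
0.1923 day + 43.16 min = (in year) 0.000609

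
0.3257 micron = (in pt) 0.0009232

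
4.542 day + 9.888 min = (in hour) 109.2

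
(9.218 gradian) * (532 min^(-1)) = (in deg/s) 73.56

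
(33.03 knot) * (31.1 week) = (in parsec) 1.036e-08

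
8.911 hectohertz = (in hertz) 891.1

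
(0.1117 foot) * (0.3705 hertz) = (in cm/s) 1.261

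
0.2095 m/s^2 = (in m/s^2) 0.2095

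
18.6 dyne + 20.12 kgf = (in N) 197.3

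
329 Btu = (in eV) 2.167e+24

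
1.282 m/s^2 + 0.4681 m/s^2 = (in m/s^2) 1.75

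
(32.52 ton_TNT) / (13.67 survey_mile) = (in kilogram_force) 6.307e+05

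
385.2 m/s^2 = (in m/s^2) 385.2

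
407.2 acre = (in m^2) 1.648e+06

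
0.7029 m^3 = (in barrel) 4.421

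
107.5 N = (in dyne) 1.075e+07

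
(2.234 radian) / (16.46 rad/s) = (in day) 1.571e-06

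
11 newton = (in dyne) 1.1e+06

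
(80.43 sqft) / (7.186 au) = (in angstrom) 0.06951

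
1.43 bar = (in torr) 1073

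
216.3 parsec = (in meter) 6.674e+18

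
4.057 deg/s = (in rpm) 0.6762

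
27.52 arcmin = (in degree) 0.4587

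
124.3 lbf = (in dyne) 5.529e+07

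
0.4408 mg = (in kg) 4.408e-07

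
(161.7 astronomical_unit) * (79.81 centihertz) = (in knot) 3.753e+13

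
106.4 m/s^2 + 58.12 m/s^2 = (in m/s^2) 164.5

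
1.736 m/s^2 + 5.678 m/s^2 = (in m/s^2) 7.414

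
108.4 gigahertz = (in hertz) 1.084e+11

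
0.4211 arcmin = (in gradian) 0.007798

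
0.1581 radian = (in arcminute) 543.5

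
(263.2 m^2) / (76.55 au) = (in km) 2.298e-14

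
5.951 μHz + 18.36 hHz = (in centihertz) 1.836e+05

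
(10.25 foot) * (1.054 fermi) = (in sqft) 3.544e-14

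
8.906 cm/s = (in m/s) 0.08906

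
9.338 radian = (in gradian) 594.5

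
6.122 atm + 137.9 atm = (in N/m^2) 1.459e+07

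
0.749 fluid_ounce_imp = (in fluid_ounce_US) 0.7196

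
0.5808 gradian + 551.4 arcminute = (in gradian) 10.79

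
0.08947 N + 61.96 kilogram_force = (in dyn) 6.077e+07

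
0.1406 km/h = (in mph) 0.08736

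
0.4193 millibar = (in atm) 0.0004138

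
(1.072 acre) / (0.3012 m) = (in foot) 4.725e+04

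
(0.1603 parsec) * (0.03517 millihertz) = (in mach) 5.109e+08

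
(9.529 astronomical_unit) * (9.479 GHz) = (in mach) 3.968e+19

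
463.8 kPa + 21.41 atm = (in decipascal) 2.633e+07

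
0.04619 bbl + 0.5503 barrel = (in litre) 94.83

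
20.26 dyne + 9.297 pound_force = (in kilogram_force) 4.217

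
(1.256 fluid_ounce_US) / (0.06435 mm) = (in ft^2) 6.213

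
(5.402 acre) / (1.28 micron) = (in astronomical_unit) 0.1142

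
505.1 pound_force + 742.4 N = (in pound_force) 672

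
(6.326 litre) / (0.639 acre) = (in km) 2.446e-09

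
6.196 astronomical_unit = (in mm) 9.269e+14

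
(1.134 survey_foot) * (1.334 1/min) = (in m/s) 0.007685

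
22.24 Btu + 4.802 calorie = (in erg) 2.348e+11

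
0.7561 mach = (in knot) 500.4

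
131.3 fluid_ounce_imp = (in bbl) 0.02346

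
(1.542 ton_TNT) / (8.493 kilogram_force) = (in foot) 2.541e+08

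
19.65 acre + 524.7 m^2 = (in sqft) 8.616e+05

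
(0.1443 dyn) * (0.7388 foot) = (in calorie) 7.766e-08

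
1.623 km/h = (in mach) 0.001324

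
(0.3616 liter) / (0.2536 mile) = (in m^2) 8.86e-07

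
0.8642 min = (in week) 8.573e-05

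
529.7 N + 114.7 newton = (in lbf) 144.9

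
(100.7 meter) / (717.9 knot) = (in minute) 0.004544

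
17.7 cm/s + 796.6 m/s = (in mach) 2.34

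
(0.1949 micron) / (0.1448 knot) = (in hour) 7.268e-10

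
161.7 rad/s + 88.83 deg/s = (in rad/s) 163.3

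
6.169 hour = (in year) 0.0007042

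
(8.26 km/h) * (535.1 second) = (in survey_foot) 4028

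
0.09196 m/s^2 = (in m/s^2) 0.09196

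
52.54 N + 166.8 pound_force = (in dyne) 7.945e+07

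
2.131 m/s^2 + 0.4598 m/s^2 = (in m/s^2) 2.591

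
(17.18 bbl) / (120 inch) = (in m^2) 0.8961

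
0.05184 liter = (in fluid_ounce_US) 1.753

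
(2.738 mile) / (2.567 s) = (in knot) 3337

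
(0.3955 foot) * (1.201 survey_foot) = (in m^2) 0.04413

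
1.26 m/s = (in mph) 2.819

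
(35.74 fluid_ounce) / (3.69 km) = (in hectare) 2.864e-11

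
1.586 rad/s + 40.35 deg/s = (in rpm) 21.87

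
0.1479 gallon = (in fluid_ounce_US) 18.93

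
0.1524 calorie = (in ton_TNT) 1.524e-10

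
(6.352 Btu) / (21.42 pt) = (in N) 8.869e+05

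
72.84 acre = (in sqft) 3.173e+06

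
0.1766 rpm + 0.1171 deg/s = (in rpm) 0.1961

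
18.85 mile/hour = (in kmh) 30.34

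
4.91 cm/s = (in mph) 0.1098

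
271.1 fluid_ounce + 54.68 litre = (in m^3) 0.0627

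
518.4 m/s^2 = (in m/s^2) 518.4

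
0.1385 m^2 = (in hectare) 1.385e-05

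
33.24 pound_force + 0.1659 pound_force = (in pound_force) 33.41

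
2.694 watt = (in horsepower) 0.003613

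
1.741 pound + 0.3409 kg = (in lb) 2.493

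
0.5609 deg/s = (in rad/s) 0.00979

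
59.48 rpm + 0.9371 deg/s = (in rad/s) 6.245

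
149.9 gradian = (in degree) 134.9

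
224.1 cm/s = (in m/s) 2.241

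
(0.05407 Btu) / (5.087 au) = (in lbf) 1.685e-11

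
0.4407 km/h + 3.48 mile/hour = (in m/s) 1.678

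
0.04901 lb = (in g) 22.23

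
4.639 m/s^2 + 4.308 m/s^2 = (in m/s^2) 8.947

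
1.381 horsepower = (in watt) 1030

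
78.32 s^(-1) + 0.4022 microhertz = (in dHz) 783.2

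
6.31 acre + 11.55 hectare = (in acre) 34.85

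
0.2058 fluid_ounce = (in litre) 0.006086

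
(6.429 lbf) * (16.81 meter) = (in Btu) 0.4556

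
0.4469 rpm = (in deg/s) 2.681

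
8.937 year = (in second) 2.818e+08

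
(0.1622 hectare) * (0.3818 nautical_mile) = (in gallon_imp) 2.523e+08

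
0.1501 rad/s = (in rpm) 1.433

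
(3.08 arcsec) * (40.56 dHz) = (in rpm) 0.0005784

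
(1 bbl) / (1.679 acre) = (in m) 2.34e-05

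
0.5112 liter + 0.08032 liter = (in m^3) 0.0005915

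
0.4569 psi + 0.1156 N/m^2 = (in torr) 23.63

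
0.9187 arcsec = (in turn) 7.089e-07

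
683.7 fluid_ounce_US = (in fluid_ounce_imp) 711.6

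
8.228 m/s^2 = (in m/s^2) 8.228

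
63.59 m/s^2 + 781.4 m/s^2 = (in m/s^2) 845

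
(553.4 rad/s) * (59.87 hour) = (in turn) 1.898e+07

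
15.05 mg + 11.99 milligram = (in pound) 5.961e-05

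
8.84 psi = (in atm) 0.6015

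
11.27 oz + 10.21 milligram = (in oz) 11.27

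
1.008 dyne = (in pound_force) 2.266e-06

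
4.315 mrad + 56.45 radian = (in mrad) 5.645e+04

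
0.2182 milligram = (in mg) 0.2182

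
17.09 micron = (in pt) 0.04844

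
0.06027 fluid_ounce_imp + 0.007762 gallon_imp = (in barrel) 0.0002327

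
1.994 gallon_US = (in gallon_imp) 1.66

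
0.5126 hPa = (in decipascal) 512.6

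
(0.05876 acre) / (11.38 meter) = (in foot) 68.56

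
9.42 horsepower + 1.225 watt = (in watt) 7026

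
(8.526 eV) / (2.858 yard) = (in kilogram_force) 5.33e-20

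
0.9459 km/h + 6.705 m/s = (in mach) 0.02046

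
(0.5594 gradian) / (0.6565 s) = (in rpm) 0.1278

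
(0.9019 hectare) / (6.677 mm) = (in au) 9.029e-06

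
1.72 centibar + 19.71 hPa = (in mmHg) 27.68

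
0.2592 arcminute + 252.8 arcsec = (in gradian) 0.08282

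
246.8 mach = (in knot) 1.634e+05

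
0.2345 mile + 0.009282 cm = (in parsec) 1.223e-14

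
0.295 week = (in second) 1.784e+05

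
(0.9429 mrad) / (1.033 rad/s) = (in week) 1.509e-09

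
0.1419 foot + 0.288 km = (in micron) 2.88e+08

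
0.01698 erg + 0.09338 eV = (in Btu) 1.609e-12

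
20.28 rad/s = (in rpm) 193.7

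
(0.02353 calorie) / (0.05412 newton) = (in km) 0.001819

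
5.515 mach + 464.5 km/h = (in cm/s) 2.007e+05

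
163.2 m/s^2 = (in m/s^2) 163.2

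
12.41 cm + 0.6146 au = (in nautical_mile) 4.965e+07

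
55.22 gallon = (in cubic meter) 0.209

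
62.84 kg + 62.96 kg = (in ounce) 4437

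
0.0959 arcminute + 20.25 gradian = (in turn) 0.05063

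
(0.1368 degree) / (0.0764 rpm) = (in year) 9.463e-09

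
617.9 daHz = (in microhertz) 6.179e+09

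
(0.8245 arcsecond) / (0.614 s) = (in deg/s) 0.000373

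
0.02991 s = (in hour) 8.308e-06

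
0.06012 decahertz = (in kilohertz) 0.0006012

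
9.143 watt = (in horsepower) 0.01226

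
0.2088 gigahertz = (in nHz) 2.088e+17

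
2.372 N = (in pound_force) 0.5332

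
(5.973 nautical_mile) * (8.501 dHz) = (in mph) 2.104e+04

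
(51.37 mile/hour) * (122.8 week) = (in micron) 1.706e+15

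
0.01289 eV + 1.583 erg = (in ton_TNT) 3.783e-17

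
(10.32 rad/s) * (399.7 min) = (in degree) 1.418e+07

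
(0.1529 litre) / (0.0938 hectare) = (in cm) 1.63e-05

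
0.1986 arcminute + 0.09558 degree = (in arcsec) 356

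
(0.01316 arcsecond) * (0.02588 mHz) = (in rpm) 1.577e-11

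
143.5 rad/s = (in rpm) 1370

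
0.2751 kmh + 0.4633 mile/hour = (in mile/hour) 0.6342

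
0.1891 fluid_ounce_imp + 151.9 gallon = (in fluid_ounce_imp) 2.024e+04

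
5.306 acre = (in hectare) 2.147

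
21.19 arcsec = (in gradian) 0.00654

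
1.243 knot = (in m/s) 0.6395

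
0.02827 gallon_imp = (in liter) 0.1285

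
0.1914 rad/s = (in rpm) 1.828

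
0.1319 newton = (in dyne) 1.319e+04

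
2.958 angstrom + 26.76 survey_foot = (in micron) 8.156e+06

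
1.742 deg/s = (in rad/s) 0.0304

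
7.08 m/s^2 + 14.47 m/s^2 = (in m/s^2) 21.55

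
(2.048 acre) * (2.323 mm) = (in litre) 1.925e+04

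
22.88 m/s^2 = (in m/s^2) 22.88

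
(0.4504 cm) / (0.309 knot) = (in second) 0.02833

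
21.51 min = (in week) 0.002134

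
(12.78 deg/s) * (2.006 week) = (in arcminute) 9.303e+08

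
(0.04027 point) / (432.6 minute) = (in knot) 1.064e-09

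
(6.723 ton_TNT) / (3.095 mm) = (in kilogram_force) 9.268e+11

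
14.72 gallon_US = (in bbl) 0.3505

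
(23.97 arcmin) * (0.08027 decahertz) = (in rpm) 0.05345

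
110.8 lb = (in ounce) 1773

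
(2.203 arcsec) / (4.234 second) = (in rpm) 2.409e-05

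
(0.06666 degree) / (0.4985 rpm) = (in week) 3.685e-08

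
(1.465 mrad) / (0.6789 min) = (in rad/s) 3.597e-05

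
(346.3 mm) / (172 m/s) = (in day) 2.33e-08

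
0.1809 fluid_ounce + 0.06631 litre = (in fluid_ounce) 2.423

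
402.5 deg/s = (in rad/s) 7.025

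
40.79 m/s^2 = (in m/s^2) 40.79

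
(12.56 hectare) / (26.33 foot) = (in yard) 1.712e+04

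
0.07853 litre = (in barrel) 0.0004939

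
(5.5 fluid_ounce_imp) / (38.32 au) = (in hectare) 2.726e-21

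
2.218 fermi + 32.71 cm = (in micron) 3.271e+05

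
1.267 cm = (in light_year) 1.339e-18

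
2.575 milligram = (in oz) 9.083e-05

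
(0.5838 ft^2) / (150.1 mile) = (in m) 2.245e-07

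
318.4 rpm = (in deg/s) 1910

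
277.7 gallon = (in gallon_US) 277.7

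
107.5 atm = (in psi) 1580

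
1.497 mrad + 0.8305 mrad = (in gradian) 0.1482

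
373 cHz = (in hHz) 0.0373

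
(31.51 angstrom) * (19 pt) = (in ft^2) 2.273e-10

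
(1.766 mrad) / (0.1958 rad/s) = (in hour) 2.505e-06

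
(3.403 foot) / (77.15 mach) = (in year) 1.252e-12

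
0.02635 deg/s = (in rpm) 0.004392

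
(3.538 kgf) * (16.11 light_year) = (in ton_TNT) 1.264e+09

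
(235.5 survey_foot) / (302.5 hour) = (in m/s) 6.591e-05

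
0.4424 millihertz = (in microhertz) 442.4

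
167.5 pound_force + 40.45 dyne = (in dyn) 7.451e+07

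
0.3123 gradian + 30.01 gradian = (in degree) 27.29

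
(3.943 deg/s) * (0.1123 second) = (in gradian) 0.492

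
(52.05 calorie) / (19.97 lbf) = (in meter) 2.452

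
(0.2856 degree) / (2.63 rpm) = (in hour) 5.027e-06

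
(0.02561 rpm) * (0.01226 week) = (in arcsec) 4.102e+06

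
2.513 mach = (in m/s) 855.7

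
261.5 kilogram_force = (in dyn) 2.564e+08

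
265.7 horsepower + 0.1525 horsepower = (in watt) 1.982e+05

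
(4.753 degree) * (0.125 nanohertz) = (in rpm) 9.902e-11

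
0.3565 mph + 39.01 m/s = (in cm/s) 3917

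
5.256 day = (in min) 7569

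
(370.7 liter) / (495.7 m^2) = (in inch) 0.02944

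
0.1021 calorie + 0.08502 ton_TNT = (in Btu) 3.372e+05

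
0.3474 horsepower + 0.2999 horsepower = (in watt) 482.7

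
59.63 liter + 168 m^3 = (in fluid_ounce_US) 5.683e+06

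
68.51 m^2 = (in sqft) 737.4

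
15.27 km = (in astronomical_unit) 1.021e-07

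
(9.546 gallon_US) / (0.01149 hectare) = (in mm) 0.3145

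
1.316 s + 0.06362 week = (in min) 641.3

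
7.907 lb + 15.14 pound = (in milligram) 1.045e+07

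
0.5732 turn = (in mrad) 3602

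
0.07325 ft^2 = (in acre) 1.682e-06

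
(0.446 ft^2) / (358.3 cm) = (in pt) 32.78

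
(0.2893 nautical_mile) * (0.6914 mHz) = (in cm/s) 37.04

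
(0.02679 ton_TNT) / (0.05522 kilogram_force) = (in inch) 8.149e+09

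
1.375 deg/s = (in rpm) 0.2292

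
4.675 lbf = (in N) 20.8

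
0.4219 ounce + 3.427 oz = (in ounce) 3.849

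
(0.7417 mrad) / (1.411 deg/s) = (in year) 9.55e-10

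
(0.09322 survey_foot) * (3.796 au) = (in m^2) 1.614e+10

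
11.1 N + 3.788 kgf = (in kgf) 4.92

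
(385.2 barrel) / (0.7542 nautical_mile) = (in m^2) 0.04385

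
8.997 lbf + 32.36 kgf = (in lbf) 80.34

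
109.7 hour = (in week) 0.653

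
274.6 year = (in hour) 2.405e+06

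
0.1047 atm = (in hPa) 106.1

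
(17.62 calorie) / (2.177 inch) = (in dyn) 1.333e+08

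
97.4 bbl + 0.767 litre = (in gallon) 4091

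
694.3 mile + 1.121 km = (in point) 3.171e+09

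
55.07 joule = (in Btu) 0.0522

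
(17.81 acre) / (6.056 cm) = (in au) 7.956e-06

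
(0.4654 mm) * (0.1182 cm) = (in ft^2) 5.921e-06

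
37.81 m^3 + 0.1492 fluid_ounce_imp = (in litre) 3.781e+04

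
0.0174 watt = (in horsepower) 2.333e-05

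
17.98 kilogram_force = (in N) 176.3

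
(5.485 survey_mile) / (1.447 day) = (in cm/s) 7.061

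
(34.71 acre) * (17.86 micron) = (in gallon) 662.7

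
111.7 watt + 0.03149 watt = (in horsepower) 0.1498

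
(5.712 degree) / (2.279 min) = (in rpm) 0.006962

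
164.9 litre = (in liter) 164.9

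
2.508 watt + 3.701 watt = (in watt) 6.209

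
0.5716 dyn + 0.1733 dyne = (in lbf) 1.675e-06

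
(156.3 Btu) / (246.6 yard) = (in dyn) 7.313e+07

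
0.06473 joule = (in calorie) 0.01547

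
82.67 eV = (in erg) 1.325e-10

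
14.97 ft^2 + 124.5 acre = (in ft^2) 5.423e+06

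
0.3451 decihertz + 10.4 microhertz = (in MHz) 3.452e-08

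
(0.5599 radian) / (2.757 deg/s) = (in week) 1.924e-05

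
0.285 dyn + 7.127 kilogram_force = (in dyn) 6.989e+06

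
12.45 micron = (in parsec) 4.035e-22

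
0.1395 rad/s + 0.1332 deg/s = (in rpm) 1.354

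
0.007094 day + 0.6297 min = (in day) 0.007531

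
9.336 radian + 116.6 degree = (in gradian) 723.9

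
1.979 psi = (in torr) 102.3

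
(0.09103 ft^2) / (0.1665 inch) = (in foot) 6.561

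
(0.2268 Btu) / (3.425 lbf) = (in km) 0.01571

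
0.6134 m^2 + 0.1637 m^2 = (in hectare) 7.771e-05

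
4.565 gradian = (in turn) 0.01141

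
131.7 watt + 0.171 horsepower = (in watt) 259.2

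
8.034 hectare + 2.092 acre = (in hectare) 8.881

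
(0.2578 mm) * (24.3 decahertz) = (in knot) 0.1218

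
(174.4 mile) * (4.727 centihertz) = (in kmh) 4.776e+04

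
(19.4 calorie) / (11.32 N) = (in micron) 7.17e+06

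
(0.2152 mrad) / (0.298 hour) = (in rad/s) 2.006e-07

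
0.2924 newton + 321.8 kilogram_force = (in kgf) 321.8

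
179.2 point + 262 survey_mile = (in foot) 1.383e+06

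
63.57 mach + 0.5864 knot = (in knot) 4.208e+04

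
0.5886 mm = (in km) 5.886e-07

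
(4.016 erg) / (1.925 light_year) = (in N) 2.205e-23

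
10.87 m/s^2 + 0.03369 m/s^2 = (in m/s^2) 10.9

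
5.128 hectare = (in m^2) 5.128e+04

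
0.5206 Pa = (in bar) 5.206e-06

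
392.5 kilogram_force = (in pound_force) 865.3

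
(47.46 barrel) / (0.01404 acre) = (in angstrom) 1.328e+09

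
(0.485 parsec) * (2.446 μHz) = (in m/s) 3.661e+10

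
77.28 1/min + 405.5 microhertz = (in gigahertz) 1.288e-09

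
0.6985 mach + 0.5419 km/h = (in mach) 0.6989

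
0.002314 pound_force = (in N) 0.01029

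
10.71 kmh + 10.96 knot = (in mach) 0.0253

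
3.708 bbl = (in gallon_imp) 129.7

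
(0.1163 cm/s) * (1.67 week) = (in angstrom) 1.175e+13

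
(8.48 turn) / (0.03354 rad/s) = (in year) 5.037e-05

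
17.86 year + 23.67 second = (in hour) 1.565e+05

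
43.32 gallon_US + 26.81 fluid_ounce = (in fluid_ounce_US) 5572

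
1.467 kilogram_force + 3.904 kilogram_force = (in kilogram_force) 5.371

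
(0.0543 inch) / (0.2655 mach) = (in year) 4.838e-13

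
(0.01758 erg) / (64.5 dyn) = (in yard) 2.981e-06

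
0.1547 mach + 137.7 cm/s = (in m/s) 54.05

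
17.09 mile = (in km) 27.5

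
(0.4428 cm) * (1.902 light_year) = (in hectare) 7.968e+09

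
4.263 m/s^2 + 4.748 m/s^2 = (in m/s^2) 9.011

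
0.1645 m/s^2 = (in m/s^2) 0.1645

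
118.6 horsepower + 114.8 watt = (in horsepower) 118.8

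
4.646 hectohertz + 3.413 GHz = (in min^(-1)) 2.048e+11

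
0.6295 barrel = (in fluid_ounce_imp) 3522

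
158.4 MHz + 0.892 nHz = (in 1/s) 1.584e+08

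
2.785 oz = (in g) 78.95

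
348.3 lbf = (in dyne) 1.549e+08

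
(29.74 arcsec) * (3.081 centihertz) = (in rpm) 4.242e-05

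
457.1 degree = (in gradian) 507.9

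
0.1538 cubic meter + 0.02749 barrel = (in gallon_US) 41.78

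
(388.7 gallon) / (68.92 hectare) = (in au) 1.427e-17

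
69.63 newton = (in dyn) 6.963e+06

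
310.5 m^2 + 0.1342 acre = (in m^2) 853.6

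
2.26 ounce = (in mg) 6.407e+04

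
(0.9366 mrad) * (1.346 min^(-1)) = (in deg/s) 0.001204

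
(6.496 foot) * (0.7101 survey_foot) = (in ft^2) 4.613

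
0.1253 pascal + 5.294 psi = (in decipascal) 3.65e+05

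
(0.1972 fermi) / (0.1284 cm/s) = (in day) 1.778e-18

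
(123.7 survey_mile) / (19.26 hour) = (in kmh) 10.34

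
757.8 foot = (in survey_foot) 757.8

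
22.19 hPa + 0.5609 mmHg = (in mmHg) 17.2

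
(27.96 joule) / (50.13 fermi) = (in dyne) 5.577e+19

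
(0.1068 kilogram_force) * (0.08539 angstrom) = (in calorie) 2.138e-12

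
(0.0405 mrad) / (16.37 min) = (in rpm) 3.938e-07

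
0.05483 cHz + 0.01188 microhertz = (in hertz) 0.0005483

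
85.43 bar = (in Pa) 8.543e+06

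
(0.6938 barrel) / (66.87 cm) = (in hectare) 1.65e-05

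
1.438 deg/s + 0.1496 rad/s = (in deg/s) 10.01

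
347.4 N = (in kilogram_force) 35.42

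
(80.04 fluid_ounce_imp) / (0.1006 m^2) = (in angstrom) 2.261e+08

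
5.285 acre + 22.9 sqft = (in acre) 5.286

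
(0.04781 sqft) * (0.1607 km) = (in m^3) 0.7138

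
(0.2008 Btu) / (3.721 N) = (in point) 1.614e+05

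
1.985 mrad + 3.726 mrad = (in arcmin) 19.63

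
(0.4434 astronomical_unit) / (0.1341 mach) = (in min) 2.421e+07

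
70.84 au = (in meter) 1.06e+13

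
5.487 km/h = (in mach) 0.004476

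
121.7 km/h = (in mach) 0.09928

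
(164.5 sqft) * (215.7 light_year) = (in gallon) 8.239e+21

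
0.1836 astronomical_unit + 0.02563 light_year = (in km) 2.425e+11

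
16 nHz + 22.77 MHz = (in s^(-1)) 2.277e+07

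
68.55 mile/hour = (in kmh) 110.3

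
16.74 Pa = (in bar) 0.0001674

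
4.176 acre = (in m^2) 1.69e+04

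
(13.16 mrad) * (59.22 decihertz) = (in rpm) 0.7442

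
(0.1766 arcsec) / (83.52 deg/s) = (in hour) 1.632e-10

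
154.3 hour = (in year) 0.01761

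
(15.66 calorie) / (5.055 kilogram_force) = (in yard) 1.445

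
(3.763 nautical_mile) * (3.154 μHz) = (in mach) 6.455e-05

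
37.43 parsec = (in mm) 1.155e+21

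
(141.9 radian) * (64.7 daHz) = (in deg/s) 5.26e+06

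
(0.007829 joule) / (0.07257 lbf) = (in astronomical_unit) 1.621e-13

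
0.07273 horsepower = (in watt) 54.23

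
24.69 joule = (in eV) 1.541e+20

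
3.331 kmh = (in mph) 2.07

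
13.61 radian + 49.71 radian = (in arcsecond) 1.306e+07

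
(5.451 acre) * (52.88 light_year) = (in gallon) 2.915e+24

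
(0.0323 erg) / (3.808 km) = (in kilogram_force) 8.649e-14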